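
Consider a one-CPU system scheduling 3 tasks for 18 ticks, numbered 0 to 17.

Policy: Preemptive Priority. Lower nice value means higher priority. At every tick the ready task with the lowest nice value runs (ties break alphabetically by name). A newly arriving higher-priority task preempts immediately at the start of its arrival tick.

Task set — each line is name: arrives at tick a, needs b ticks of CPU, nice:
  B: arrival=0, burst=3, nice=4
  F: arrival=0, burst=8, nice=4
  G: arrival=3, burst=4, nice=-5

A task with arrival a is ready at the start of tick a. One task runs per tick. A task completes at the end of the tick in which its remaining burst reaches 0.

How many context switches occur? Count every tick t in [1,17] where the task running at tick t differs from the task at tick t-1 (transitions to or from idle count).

context switches = 3

t=0: ready={B,F} → run B
t=1: ready={B,F} → run B
t=2: ready={B,F} → run B
t=3: ready={F,G} → run G
t=4: ready={F,G} → run G
t=5: ready={F,G} → run G
t=6: ready={F,G} → run G
t=7: ready={F} → run F
t=8: ready={F} → run F
t=9: ready={F} → run F
t=10: ready={F} → run F
t=11: ready={F} → run F
t=12: ready={F} → run F
t=13: ready={F} → run F
t=14: ready={F} → run F
t=15: (idle)
t=16: (idle)
t=17: (idle)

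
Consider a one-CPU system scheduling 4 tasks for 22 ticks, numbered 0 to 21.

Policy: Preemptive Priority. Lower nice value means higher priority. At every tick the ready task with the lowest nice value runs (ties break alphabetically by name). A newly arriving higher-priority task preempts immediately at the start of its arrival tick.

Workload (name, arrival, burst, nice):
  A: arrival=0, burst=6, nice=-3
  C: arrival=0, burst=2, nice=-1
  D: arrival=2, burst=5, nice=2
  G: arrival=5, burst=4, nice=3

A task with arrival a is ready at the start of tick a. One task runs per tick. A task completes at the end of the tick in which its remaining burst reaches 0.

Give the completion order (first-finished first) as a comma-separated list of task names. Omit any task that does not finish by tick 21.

completion order = A, C, D, G

t=0: ready={A,C} → run A
t=1: ready={A,C} → run A
t=2: ready={A,C,D} → run A
t=3: ready={A,C,D} → run A
t=4: ready={A,C,D} → run A
t=5: ready={A,C,D,G} → run A
t=6: ready={C,D,G} → run C
t=7: ready={C,D,G} → run C
t=8: ready={D,G} → run D
t=9: ready={D,G} → run D
t=10: ready={D,G} → run D
t=11: ready={D,G} → run D
t=12: ready={D,G} → run D
t=13: ready={G} → run G
t=14: ready={G} → run G
t=15: ready={G} → run G
t=16: ready={G} → run G
t=17: (idle)
t=18: (idle)
t=19: (idle)
t=20: (idle)
t=21: (idle)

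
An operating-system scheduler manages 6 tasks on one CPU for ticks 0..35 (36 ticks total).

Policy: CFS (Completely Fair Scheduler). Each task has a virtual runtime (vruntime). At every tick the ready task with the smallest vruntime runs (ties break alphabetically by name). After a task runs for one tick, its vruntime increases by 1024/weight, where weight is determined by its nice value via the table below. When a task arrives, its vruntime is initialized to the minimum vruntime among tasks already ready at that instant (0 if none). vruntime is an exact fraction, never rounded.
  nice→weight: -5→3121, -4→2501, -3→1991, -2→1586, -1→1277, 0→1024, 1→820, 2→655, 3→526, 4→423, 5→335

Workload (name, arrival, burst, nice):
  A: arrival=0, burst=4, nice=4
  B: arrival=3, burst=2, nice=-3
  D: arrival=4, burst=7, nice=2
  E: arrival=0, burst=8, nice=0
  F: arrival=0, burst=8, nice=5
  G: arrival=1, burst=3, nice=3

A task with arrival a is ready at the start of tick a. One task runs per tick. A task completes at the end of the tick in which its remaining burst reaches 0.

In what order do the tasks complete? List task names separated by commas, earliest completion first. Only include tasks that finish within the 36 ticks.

t=0: vr[A=0 E=0 F=0] → run A
t=1: vr[A=1024/423 E=0 F=0 G=0] → run E
t=2: vr[A=1024/423 E=1 F=0 G=0] → run F
t=3: vr[A=1024/423 B=0 E=1 F=1024/335 G=0] → run B
t=4: vr[A=1024/423 B=1024/1991 D=0 E=1 F=1024/335 G=0] → run D
t=5: vr[A=1024/423 B=1024/1991 D=1024/655 E=1 F=1024/335 G=0] → run G
t=6: vr[A=1024/423 B=1024/1991 D=1024/655 E=1 F=1024/335 G=512/263] → run B
t=7: vr[A=1024/423 D=1024/655 E=1 F=1024/335 G=512/263] → run E
t=8: vr[A=1024/423 D=1024/655 E=2 F=1024/335 G=512/263] → run D
t=9: vr[A=1024/423 D=2048/655 E=2 F=1024/335 G=512/263] → run G
t=10: vr[A=1024/423 D=2048/655 E=2 F=1024/335 G=1024/263] → run E
t=11: vr[A=1024/423 D=2048/655 E=3 F=1024/335 G=1024/263] → run A
t=12: vr[A=2048/423 D=2048/655 E=3 F=1024/335 G=1024/263] → run E
t=13: vr[A=2048/423 D=2048/655 E=4 F=1024/335 G=1024/263] → run F
t=14: vr[A=2048/423 D=2048/655 E=4 F=2048/335 G=1024/263] → run D
t=15: vr[A=2048/423 D=3072/655 E=4 F=2048/335 G=1024/263] → run G
t=16: vr[A=2048/423 D=3072/655 E=4 F=2048/335] → run E
t=17: vr[A=2048/423 D=3072/655 E=5 F=2048/335] → run D
t=18: vr[A=2048/423 D=4096/655 E=5 F=2048/335] → run A
t=19: vr[A=1024/141 D=4096/655 E=5 F=2048/335] → run E
t=20: vr[A=1024/141 D=4096/655 E=6 F=2048/335] → run E
t=21: vr[A=1024/141 D=4096/655 E=7 F=2048/335] → run F
t=22: vr[A=1024/141 D=4096/655 E=7 F=3072/335] → run D
t=23: vr[A=1024/141 D=1024/131 E=7 F=3072/335] → run E
t=24: vr[A=1024/141 D=1024/131 F=3072/335] → run A
t=25: vr[D=1024/131 F=3072/335] → run D
t=26: vr[D=6144/655 F=3072/335] → run F
t=27: vr[D=6144/655 F=4096/335] → run D
t=28: vr[F=4096/335] → run F
t=29: vr[F=1024/67] → run F
t=30: vr[F=6144/335] → run F
t=31: vr[F=7168/335] → run F
t=32: (idle)
t=33: (idle)
t=34: (idle)
t=35: (idle)

completion order = B, G, E, A, D, F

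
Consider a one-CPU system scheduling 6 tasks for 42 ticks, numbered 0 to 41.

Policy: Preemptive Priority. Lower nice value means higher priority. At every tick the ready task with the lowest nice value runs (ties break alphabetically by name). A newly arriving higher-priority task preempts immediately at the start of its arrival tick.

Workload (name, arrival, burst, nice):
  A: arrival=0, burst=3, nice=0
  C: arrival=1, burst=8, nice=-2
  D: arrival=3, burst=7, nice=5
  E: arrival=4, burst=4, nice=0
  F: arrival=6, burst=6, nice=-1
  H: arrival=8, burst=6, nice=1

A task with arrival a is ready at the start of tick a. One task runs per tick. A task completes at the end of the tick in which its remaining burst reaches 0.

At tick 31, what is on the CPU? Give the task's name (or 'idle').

running at tick 31 = D

t=0: ready={A} → run A
t=1: ready={A,C} → run C
t=2: ready={A,C} → run C
t=3: ready={A,C,D} → run C
t=4: ready={A,C,D,E} → run C
t=5: ready={A,C,D,E} → run C
t=6: ready={A,C,D,E,F} → run C
t=7: ready={A,C,D,E,F} → run C
t=8: ready={A,C,D,E,F,H} → run C
t=9: ready={A,D,E,F,H} → run F
t=10: ready={A,D,E,F,H} → run F
t=11: ready={A,D,E,F,H} → run F
t=12: ready={A,D,E,F,H} → run F
t=13: ready={A,D,E,F,H} → run F
t=14: ready={A,D,E,F,H} → run F
t=15: ready={A,D,E,H} → run A
t=16: ready={A,D,E,H} → run A
t=17: ready={D,E,H} → run E
t=18: ready={D,E,H} → run E
t=19: ready={D,E,H} → run E
t=20: ready={D,E,H} → run E
t=21: ready={D,H} → run H
t=22: ready={D,H} → run H
t=23: ready={D,H} → run H
t=24: ready={D,H} → run H
t=25: ready={D,H} → run H
t=26: ready={D,H} → run H
t=27: ready={D} → run D
t=28: ready={D} → run D
t=29: ready={D} → run D
t=30: ready={D} → run D
t=31: ready={D} → run D
t=32: ready={D} → run D
t=33: ready={D} → run D
t=34: (idle)
t=35: (idle)
t=36: (idle)
t=37: (idle)
t=38: (idle)
t=39: (idle)
t=40: (idle)
t=41: (idle)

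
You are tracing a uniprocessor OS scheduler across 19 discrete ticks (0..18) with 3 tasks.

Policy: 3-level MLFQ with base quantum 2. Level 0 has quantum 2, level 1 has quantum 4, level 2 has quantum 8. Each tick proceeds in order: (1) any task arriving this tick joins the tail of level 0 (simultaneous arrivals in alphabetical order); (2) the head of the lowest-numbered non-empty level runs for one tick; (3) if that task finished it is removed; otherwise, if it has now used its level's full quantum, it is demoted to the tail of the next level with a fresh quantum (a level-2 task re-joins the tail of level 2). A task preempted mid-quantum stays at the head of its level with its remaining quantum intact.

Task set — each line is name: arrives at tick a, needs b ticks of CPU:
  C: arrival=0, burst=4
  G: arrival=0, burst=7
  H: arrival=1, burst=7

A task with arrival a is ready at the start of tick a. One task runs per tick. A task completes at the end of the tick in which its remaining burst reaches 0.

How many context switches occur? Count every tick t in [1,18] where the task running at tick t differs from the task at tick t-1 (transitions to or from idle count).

t=0: L0/L1/L2 = CG/-/- → run C
t=1: L0/L1/L2 = CGH/-/- → run C
t=2: L0/L1/L2 = GH/C/- → run G
t=3: L0/L1/L2 = GH/C/- → run G
t=4: L0/L1/L2 = H/CG/- → run H
t=5: L0/L1/L2 = H/CG/- → run H
t=6: L0/L1/L2 = -/CGH/- → run C
t=7: L0/L1/L2 = -/CGH/- → run C
t=8: L0/L1/L2 = -/GH/- → run G
t=9: L0/L1/L2 = -/GH/- → run G
t=10: L0/L1/L2 = -/GH/- → run G
t=11: L0/L1/L2 = -/GH/- → run G
t=12: L0/L1/L2 = -/H/G → run H
t=13: L0/L1/L2 = -/H/G → run H
t=14: L0/L1/L2 = -/H/G → run H
t=15: L0/L1/L2 = -/H/G → run H
t=16: L0/L1/L2 = -/-/GH → run G
t=17: L0/L1/L2 = -/-/H → run H
t=18: (idle)

context switches = 8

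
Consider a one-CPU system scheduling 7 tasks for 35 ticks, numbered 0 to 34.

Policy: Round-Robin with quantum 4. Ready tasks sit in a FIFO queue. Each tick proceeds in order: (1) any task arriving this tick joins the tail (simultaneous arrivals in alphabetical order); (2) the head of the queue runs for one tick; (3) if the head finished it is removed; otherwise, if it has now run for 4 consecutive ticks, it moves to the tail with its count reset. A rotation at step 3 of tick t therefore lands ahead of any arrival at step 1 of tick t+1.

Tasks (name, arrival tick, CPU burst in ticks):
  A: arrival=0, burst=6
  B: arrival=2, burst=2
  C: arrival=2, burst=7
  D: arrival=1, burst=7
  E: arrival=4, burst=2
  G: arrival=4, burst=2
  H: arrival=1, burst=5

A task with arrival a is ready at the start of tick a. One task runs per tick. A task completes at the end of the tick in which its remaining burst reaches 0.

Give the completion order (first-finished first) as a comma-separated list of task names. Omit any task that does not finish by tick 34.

completion order = B, A, E, G, D, H, C

t=0: queue=[A] q_used=0 → run A
t=1: queue=[A,D,H] q_used=1 → run A
t=2: queue=[A,D,H,B,C] q_used=2 → run A
t=3: queue=[A,D,H,B,C] q_used=3 → run A
t=4: queue=[D,H,B,C,A,E,G] q_used=0 → run D
t=5: queue=[D,H,B,C,A,E,G] q_used=1 → run D
t=6: queue=[D,H,B,C,A,E,G] q_used=2 → run D
t=7: queue=[D,H,B,C,A,E,G] q_used=3 → run D
t=8: queue=[H,B,C,A,E,G,D] q_used=0 → run H
t=9: queue=[H,B,C,A,E,G,D] q_used=1 → run H
t=10: queue=[H,B,C,A,E,G,D] q_used=2 → run H
t=11: queue=[H,B,C,A,E,G,D] q_used=3 → run H
t=12: queue=[B,C,A,E,G,D,H] q_used=0 → run B
t=13: queue=[B,C,A,E,G,D,H] q_used=1 → run B
t=14: queue=[C,A,E,G,D,H] q_used=0 → run C
t=15: queue=[C,A,E,G,D,H] q_used=1 → run C
t=16: queue=[C,A,E,G,D,H] q_used=2 → run C
t=17: queue=[C,A,E,G,D,H] q_used=3 → run C
t=18: queue=[A,E,G,D,H,C] q_used=0 → run A
t=19: queue=[A,E,G,D,H,C] q_used=1 → run A
t=20: queue=[E,G,D,H,C] q_used=0 → run E
t=21: queue=[E,G,D,H,C] q_used=1 → run E
t=22: queue=[G,D,H,C] q_used=0 → run G
t=23: queue=[G,D,H,C] q_used=1 → run G
t=24: queue=[D,H,C] q_used=0 → run D
t=25: queue=[D,H,C] q_used=1 → run D
t=26: queue=[D,H,C] q_used=2 → run D
t=27: queue=[H,C] q_used=0 → run H
t=28: queue=[C] q_used=0 → run C
t=29: queue=[C] q_used=1 → run C
t=30: queue=[C] q_used=2 → run C
t=31: (idle)
t=32: (idle)
t=33: (idle)
t=34: (idle)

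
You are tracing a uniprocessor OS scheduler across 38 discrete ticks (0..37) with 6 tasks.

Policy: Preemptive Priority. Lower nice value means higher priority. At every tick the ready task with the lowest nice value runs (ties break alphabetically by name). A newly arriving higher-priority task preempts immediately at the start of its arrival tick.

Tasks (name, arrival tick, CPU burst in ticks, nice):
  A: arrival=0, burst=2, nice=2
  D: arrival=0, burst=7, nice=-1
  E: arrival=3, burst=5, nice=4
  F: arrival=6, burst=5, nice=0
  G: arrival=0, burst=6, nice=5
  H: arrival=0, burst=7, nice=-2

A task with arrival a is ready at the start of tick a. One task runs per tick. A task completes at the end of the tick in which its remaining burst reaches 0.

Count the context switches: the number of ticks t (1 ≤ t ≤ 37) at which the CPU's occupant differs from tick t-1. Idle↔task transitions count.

context switches = 6

t=0: ready={A,D,G,H} → run H
t=1: ready={A,D,G,H} → run H
t=2: ready={A,D,G,H} → run H
t=3: ready={A,D,E,G,H} → run H
t=4: ready={A,D,E,G,H} → run H
t=5: ready={A,D,E,G,H} → run H
t=6: ready={A,D,E,F,G,H} → run H
t=7: ready={A,D,E,F,G} → run D
t=8: ready={A,D,E,F,G} → run D
t=9: ready={A,D,E,F,G} → run D
t=10: ready={A,D,E,F,G} → run D
t=11: ready={A,D,E,F,G} → run D
t=12: ready={A,D,E,F,G} → run D
t=13: ready={A,D,E,F,G} → run D
t=14: ready={A,E,F,G} → run F
t=15: ready={A,E,F,G} → run F
t=16: ready={A,E,F,G} → run F
t=17: ready={A,E,F,G} → run F
t=18: ready={A,E,F,G} → run F
t=19: ready={A,E,G} → run A
t=20: ready={A,E,G} → run A
t=21: ready={E,G} → run E
t=22: ready={E,G} → run E
t=23: ready={E,G} → run E
t=24: ready={E,G} → run E
t=25: ready={E,G} → run E
t=26: ready={G} → run G
t=27: ready={G} → run G
t=28: ready={G} → run G
t=29: ready={G} → run G
t=30: ready={G} → run G
t=31: ready={G} → run G
t=32: (idle)
t=33: (idle)
t=34: (idle)
t=35: (idle)
t=36: (idle)
t=37: (idle)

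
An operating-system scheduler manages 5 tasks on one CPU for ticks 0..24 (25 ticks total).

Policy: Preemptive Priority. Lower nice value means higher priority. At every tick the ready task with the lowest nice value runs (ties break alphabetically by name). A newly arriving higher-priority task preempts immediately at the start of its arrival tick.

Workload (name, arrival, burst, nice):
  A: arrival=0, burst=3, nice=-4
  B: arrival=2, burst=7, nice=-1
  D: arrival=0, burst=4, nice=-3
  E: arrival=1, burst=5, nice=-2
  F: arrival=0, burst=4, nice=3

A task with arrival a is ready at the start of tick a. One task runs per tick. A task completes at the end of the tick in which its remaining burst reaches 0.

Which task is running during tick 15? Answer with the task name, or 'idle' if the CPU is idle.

running at tick 15 = B

t=0: ready={A,D,F} → run A
t=1: ready={A,D,E,F} → run A
t=2: ready={A,B,D,E,F} → run A
t=3: ready={B,D,E,F} → run D
t=4: ready={B,D,E,F} → run D
t=5: ready={B,D,E,F} → run D
t=6: ready={B,D,E,F} → run D
t=7: ready={B,E,F} → run E
t=8: ready={B,E,F} → run E
t=9: ready={B,E,F} → run E
t=10: ready={B,E,F} → run E
t=11: ready={B,E,F} → run E
t=12: ready={B,F} → run B
t=13: ready={B,F} → run B
t=14: ready={B,F} → run B
t=15: ready={B,F} → run B
t=16: ready={B,F} → run B
t=17: ready={B,F} → run B
t=18: ready={B,F} → run B
t=19: ready={F} → run F
t=20: ready={F} → run F
t=21: ready={F} → run F
t=22: ready={F} → run F
t=23: (idle)
t=24: (idle)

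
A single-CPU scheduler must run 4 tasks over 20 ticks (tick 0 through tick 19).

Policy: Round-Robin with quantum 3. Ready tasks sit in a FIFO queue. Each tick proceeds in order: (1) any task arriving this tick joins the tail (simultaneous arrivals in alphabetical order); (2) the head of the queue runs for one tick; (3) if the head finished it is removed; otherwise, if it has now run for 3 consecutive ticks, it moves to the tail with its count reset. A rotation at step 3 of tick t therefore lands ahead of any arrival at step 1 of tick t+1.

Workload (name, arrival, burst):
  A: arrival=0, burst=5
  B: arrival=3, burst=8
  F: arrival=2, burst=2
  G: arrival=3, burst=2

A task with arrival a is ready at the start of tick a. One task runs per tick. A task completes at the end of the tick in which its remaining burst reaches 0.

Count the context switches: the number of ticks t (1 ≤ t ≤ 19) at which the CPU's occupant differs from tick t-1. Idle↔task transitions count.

context switches = 6

t=0: queue=[A] q_used=0 → run A
t=1: queue=[A] q_used=1 → run A
t=2: queue=[A,F] q_used=2 → run A
t=3: queue=[F,A,B,G] q_used=0 → run F
t=4: queue=[F,A,B,G] q_used=1 → run F
t=5: queue=[A,B,G] q_used=0 → run A
t=6: queue=[A,B,G] q_used=1 → run A
t=7: queue=[B,G] q_used=0 → run B
t=8: queue=[B,G] q_used=1 → run B
t=9: queue=[B,G] q_used=2 → run B
t=10: queue=[G,B] q_used=0 → run G
t=11: queue=[G,B] q_used=1 → run G
t=12: queue=[B] q_used=0 → run B
t=13: queue=[B] q_used=1 → run B
t=14: queue=[B] q_used=2 → run B
t=15: queue=[B] q_used=0 → run B
t=16: queue=[B] q_used=1 → run B
t=17: (idle)
t=18: (idle)
t=19: (idle)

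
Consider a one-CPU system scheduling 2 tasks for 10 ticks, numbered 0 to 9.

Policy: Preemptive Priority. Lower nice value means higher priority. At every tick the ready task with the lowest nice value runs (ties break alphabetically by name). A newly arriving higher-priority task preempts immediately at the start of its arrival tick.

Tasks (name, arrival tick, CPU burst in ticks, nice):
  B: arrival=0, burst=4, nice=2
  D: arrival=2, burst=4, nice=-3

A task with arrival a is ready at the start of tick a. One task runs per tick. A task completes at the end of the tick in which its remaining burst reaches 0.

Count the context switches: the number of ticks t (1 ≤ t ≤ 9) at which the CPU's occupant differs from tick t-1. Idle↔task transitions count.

t=0: ready={B} → run B
t=1: ready={B} → run B
t=2: ready={B,D} → run D
t=3: ready={B,D} → run D
t=4: ready={B,D} → run D
t=5: ready={B,D} → run D
t=6: ready={B} → run B
t=7: ready={B} → run B
t=8: (idle)
t=9: (idle)

context switches = 3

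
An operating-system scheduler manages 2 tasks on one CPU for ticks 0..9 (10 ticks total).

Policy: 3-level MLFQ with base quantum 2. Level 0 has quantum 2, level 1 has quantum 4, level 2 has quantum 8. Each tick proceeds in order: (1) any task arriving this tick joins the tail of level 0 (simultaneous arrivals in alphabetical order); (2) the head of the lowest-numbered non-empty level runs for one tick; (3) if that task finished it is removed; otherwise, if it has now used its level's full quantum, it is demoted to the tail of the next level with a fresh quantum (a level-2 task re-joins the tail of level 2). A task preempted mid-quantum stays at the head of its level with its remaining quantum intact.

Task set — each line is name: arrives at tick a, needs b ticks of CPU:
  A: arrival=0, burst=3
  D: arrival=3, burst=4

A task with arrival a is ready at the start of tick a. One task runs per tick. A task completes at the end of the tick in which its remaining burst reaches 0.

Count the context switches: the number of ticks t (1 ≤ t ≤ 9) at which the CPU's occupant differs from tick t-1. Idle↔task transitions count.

context switches = 2

t=0: L0/L1/L2 = A/-/- → run A
t=1: L0/L1/L2 = A/-/- → run A
t=2: L0/L1/L2 = -/A/- → run A
t=3: L0/L1/L2 = D/-/- → run D
t=4: L0/L1/L2 = D/-/- → run D
t=5: L0/L1/L2 = -/D/- → run D
t=6: L0/L1/L2 = -/D/- → run D
t=7: (idle)
t=8: (idle)
t=9: (idle)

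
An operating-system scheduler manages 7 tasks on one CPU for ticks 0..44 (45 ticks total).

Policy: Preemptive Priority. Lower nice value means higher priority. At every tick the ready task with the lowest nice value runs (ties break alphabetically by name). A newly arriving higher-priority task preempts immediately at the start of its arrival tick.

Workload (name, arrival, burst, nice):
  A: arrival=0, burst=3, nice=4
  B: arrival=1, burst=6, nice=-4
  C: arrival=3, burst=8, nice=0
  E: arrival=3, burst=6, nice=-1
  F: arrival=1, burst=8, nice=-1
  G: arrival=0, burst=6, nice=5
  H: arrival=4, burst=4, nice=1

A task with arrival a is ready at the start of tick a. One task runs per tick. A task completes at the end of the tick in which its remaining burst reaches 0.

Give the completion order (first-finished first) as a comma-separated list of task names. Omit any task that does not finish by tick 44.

completion order = B, E, F, C, H, A, G

t=0: ready={A,G} → run A
t=1: ready={A,B,F,G} → run B
t=2: ready={A,B,F,G} → run B
t=3: ready={A,B,C,E,F,G} → run B
t=4: ready={A,B,C,E,F,G,H} → run B
t=5: ready={A,B,C,E,F,G,H} → run B
t=6: ready={A,B,C,E,F,G,H} → run B
t=7: ready={A,C,E,F,G,H} → run E
t=8: ready={A,C,E,F,G,H} → run E
t=9: ready={A,C,E,F,G,H} → run E
t=10: ready={A,C,E,F,G,H} → run E
t=11: ready={A,C,E,F,G,H} → run E
t=12: ready={A,C,E,F,G,H} → run E
t=13: ready={A,C,F,G,H} → run F
t=14: ready={A,C,F,G,H} → run F
t=15: ready={A,C,F,G,H} → run F
t=16: ready={A,C,F,G,H} → run F
t=17: ready={A,C,F,G,H} → run F
t=18: ready={A,C,F,G,H} → run F
t=19: ready={A,C,F,G,H} → run F
t=20: ready={A,C,F,G,H} → run F
t=21: ready={A,C,G,H} → run C
t=22: ready={A,C,G,H} → run C
t=23: ready={A,C,G,H} → run C
t=24: ready={A,C,G,H} → run C
t=25: ready={A,C,G,H} → run C
t=26: ready={A,C,G,H} → run C
t=27: ready={A,C,G,H} → run C
t=28: ready={A,C,G,H} → run C
t=29: ready={A,G,H} → run H
t=30: ready={A,G,H} → run H
t=31: ready={A,G,H} → run H
t=32: ready={A,G,H} → run H
t=33: ready={A,G} → run A
t=34: ready={A,G} → run A
t=35: ready={G} → run G
t=36: ready={G} → run G
t=37: ready={G} → run G
t=38: ready={G} → run G
t=39: ready={G} → run G
t=40: ready={G} → run G
t=41: (idle)
t=42: (idle)
t=43: (idle)
t=44: (idle)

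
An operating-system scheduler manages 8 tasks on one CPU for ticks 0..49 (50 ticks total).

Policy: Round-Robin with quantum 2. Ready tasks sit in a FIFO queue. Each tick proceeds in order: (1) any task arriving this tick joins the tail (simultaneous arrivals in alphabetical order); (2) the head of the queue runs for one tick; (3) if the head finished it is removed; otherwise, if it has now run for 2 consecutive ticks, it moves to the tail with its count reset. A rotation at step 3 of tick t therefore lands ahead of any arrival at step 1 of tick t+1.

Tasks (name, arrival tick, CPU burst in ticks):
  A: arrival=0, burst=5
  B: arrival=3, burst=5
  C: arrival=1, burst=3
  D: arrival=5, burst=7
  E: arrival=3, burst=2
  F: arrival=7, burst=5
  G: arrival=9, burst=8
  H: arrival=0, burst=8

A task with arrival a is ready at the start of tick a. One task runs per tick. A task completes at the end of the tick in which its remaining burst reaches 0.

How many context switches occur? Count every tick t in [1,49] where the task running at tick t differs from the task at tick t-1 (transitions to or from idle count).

context switches = 24

t=0: queue=[A,H] q_used=0 → run A
t=1: queue=[A,H,C] q_used=1 → run A
t=2: queue=[H,C,A] q_used=0 → run H
t=3: queue=[H,C,A,B,E] q_used=1 → run H
t=4: queue=[C,A,B,E,H] q_used=0 → run C
t=5: queue=[C,A,B,E,H,D] q_used=1 → run C
t=6: queue=[A,B,E,H,D,C] q_used=0 → run A
t=7: queue=[A,B,E,H,D,C,F] q_used=1 → run A
t=8: queue=[B,E,H,D,C,F,A] q_used=0 → run B
t=9: queue=[B,E,H,D,C,F,A,G] q_used=1 → run B
t=10: queue=[E,H,D,C,F,A,G,B] q_used=0 → run E
t=11: queue=[E,H,D,C,F,A,G,B] q_used=1 → run E
t=12: queue=[H,D,C,F,A,G,B] q_used=0 → run H
t=13: queue=[H,D,C,F,A,G,B] q_used=1 → run H
t=14: queue=[D,C,F,A,G,B,H] q_used=0 → run D
t=15: queue=[D,C,F,A,G,B,H] q_used=1 → run D
t=16: queue=[C,F,A,G,B,H,D] q_used=0 → run C
t=17: queue=[F,A,G,B,H,D] q_used=0 → run F
t=18: queue=[F,A,G,B,H,D] q_used=1 → run F
t=19: queue=[A,G,B,H,D,F] q_used=0 → run A
t=20: queue=[G,B,H,D,F] q_used=0 → run G
t=21: queue=[G,B,H,D,F] q_used=1 → run G
t=22: queue=[B,H,D,F,G] q_used=0 → run B
t=23: queue=[B,H,D,F,G] q_used=1 → run B
t=24: queue=[H,D,F,G,B] q_used=0 → run H
t=25: queue=[H,D,F,G,B] q_used=1 → run H
t=26: queue=[D,F,G,B,H] q_used=0 → run D
t=27: queue=[D,F,G,B,H] q_used=1 → run D
t=28: queue=[F,G,B,H,D] q_used=0 → run F
t=29: queue=[F,G,B,H,D] q_used=1 → run F
t=30: queue=[G,B,H,D,F] q_used=0 → run G
t=31: queue=[G,B,H,D,F] q_used=1 → run G
t=32: queue=[B,H,D,F,G] q_used=0 → run B
t=33: queue=[H,D,F,G] q_used=0 → run H
t=34: queue=[H,D,F,G] q_used=1 → run H
t=35: queue=[D,F,G] q_used=0 → run D
t=36: queue=[D,F,G] q_used=1 → run D
t=37: queue=[F,G,D] q_used=0 → run F
t=38: queue=[G,D] q_used=0 → run G
t=39: queue=[G,D] q_used=1 → run G
t=40: queue=[D,G] q_used=0 → run D
t=41: queue=[G] q_used=0 → run G
t=42: queue=[G] q_used=1 → run G
t=43: (idle)
t=44: (idle)
t=45: (idle)
t=46: (idle)
t=47: (idle)
t=48: (idle)
t=49: (idle)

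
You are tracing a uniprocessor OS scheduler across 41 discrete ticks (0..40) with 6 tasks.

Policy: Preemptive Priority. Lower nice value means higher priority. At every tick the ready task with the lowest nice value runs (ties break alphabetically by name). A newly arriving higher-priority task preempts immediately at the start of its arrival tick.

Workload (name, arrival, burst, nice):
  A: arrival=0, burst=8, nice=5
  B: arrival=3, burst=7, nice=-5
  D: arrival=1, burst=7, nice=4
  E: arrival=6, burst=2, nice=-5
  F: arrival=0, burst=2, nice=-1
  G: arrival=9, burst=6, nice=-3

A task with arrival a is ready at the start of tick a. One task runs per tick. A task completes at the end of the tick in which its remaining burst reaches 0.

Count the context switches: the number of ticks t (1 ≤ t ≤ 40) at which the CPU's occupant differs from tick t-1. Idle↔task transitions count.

t=0: ready={A,F} → run F
t=1: ready={A,D,F} → run F
t=2: ready={A,D} → run D
t=3: ready={A,B,D} → run B
t=4: ready={A,B,D} → run B
t=5: ready={A,B,D} → run B
t=6: ready={A,B,D,E} → run B
t=7: ready={A,B,D,E} → run B
t=8: ready={A,B,D,E} → run B
t=9: ready={A,B,D,E,G} → run B
t=10: ready={A,D,E,G} → run E
t=11: ready={A,D,E,G} → run E
t=12: ready={A,D,G} → run G
t=13: ready={A,D,G} → run G
t=14: ready={A,D,G} → run G
t=15: ready={A,D,G} → run G
t=16: ready={A,D,G} → run G
t=17: ready={A,D,G} → run G
t=18: ready={A,D} → run D
t=19: ready={A,D} → run D
t=20: ready={A,D} → run D
t=21: ready={A,D} → run D
t=22: ready={A,D} → run D
t=23: ready={A,D} → run D
t=24: ready={A} → run A
t=25: ready={A} → run A
t=26: ready={A} → run A
t=27: ready={A} → run A
t=28: ready={A} → run A
t=29: ready={A} → run A
t=30: ready={A} → run A
t=31: ready={A} → run A
t=32: (idle)
t=33: (idle)
t=34: (idle)
t=35: (idle)
t=36: (idle)
t=37: (idle)
t=38: (idle)
t=39: (idle)
t=40: (idle)

context switches = 7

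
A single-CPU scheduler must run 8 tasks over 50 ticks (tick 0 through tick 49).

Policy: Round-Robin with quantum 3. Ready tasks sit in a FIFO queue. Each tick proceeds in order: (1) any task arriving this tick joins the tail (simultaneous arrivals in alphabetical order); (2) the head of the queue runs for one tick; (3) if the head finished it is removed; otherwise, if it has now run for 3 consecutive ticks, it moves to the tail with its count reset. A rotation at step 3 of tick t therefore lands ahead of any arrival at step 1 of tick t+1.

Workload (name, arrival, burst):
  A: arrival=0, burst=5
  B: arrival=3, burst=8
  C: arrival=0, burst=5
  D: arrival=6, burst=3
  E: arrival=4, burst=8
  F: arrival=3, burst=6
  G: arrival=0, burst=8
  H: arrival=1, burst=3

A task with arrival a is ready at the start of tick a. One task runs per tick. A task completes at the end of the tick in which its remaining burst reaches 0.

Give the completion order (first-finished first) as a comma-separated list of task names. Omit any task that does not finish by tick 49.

t=0: queue=[A,C,G] q_used=0 → run A
t=1: queue=[A,C,G,H] q_used=1 → run A
t=2: queue=[A,C,G,H] q_used=2 → run A
t=3: queue=[C,G,H,A,B,F] q_used=0 → run C
t=4: queue=[C,G,H,A,B,F,E] q_used=1 → run C
t=5: queue=[C,G,H,A,B,F,E] q_used=2 → run C
t=6: queue=[G,H,A,B,F,E,C,D] q_used=0 → run G
t=7: queue=[G,H,A,B,F,E,C,D] q_used=1 → run G
t=8: queue=[G,H,A,B,F,E,C,D] q_used=2 → run G
t=9: queue=[H,A,B,F,E,C,D,G] q_used=0 → run H
t=10: queue=[H,A,B,F,E,C,D,G] q_used=1 → run H
t=11: queue=[H,A,B,F,E,C,D,G] q_used=2 → run H
t=12: queue=[A,B,F,E,C,D,G] q_used=0 → run A
t=13: queue=[A,B,F,E,C,D,G] q_used=1 → run A
t=14: queue=[B,F,E,C,D,G] q_used=0 → run B
t=15: queue=[B,F,E,C,D,G] q_used=1 → run B
t=16: queue=[B,F,E,C,D,G] q_used=2 → run B
t=17: queue=[F,E,C,D,G,B] q_used=0 → run F
t=18: queue=[F,E,C,D,G,B] q_used=1 → run F
t=19: queue=[F,E,C,D,G,B] q_used=2 → run F
t=20: queue=[E,C,D,G,B,F] q_used=0 → run E
t=21: queue=[E,C,D,G,B,F] q_used=1 → run E
t=22: queue=[E,C,D,G,B,F] q_used=2 → run E
t=23: queue=[C,D,G,B,F,E] q_used=0 → run C
t=24: queue=[C,D,G,B,F,E] q_used=1 → run C
t=25: queue=[D,G,B,F,E] q_used=0 → run D
t=26: queue=[D,G,B,F,E] q_used=1 → run D
t=27: queue=[D,G,B,F,E] q_used=2 → run D
t=28: queue=[G,B,F,E] q_used=0 → run G
t=29: queue=[G,B,F,E] q_used=1 → run G
t=30: queue=[G,B,F,E] q_used=2 → run G
t=31: queue=[B,F,E,G] q_used=0 → run B
t=32: queue=[B,F,E,G] q_used=1 → run B
t=33: queue=[B,F,E,G] q_used=2 → run B
t=34: queue=[F,E,G,B] q_used=0 → run F
t=35: queue=[F,E,G,B] q_used=1 → run F
t=36: queue=[F,E,G,B] q_used=2 → run F
t=37: queue=[E,G,B] q_used=0 → run E
t=38: queue=[E,G,B] q_used=1 → run E
t=39: queue=[E,G,B] q_used=2 → run E
t=40: queue=[G,B,E] q_used=0 → run G
t=41: queue=[G,B,E] q_used=1 → run G
t=42: queue=[B,E] q_used=0 → run B
t=43: queue=[B,E] q_used=1 → run B
t=44: queue=[E] q_used=0 → run E
t=45: queue=[E] q_used=1 → run E
t=46: (idle)
t=47: (idle)
t=48: (idle)
t=49: (idle)

completion order = H, A, C, D, F, G, B, E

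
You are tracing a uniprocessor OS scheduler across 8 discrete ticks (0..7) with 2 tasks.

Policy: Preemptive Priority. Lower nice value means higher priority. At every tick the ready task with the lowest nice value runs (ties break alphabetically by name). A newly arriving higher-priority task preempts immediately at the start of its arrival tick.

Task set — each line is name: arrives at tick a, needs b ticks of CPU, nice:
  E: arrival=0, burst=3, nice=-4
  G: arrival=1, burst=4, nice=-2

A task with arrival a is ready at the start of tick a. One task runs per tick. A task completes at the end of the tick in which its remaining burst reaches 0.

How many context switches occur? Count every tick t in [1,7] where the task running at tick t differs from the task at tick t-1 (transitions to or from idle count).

context switches = 2

t=0: ready={E} → run E
t=1: ready={E,G} → run E
t=2: ready={E,G} → run E
t=3: ready={G} → run G
t=4: ready={G} → run G
t=5: ready={G} → run G
t=6: ready={G} → run G
t=7: (idle)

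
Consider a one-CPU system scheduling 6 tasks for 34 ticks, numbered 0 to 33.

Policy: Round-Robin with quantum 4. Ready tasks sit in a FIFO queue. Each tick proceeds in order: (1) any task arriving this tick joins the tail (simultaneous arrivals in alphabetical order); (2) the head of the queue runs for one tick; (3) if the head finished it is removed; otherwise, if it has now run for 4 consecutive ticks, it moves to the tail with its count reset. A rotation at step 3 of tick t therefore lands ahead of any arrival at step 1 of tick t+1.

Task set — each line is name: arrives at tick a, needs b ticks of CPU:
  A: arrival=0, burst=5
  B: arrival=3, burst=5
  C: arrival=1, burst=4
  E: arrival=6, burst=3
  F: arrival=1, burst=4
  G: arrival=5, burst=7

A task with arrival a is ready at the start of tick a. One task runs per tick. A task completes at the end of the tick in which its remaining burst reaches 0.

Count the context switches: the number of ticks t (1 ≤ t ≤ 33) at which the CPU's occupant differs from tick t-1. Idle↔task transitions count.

t=0: queue=[A] q_used=0 → run A
t=1: queue=[A,C,F] q_used=1 → run A
t=2: queue=[A,C,F] q_used=2 → run A
t=3: queue=[A,C,F,B] q_used=3 → run A
t=4: queue=[C,F,B,A] q_used=0 → run C
t=5: queue=[C,F,B,A,G] q_used=1 → run C
t=6: queue=[C,F,B,A,G,E] q_used=2 → run C
t=7: queue=[C,F,B,A,G,E] q_used=3 → run C
t=8: queue=[F,B,A,G,E] q_used=0 → run F
t=9: queue=[F,B,A,G,E] q_used=1 → run F
t=10: queue=[F,B,A,G,E] q_used=2 → run F
t=11: queue=[F,B,A,G,E] q_used=3 → run F
t=12: queue=[B,A,G,E] q_used=0 → run B
t=13: queue=[B,A,G,E] q_used=1 → run B
t=14: queue=[B,A,G,E] q_used=2 → run B
t=15: queue=[B,A,G,E] q_used=3 → run B
t=16: queue=[A,G,E,B] q_used=0 → run A
t=17: queue=[G,E,B] q_used=0 → run G
t=18: queue=[G,E,B] q_used=1 → run G
t=19: queue=[G,E,B] q_used=2 → run G
t=20: queue=[G,E,B] q_used=3 → run G
t=21: queue=[E,B,G] q_used=0 → run E
t=22: queue=[E,B,G] q_used=1 → run E
t=23: queue=[E,B,G] q_used=2 → run E
t=24: queue=[B,G] q_used=0 → run B
t=25: queue=[G] q_used=0 → run G
t=26: queue=[G] q_used=1 → run G
t=27: queue=[G] q_used=2 → run G
t=28: (idle)
t=29: (idle)
t=30: (idle)
t=31: (idle)
t=32: (idle)
t=33: (idle)

context switches = 9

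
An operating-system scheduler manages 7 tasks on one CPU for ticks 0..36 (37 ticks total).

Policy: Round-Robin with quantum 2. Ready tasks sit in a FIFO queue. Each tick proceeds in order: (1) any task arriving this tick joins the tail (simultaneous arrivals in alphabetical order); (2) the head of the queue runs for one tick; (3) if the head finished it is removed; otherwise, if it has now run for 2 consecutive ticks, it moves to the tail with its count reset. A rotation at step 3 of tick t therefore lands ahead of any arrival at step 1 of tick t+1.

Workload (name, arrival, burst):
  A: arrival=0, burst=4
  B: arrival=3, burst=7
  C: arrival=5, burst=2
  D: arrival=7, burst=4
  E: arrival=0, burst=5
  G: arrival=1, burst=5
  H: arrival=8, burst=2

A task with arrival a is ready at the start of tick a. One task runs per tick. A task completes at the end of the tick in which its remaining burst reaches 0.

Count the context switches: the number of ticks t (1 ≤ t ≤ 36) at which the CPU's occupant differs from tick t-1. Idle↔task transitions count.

context switches = 15

t=0: queue=[A,E] q_used=0 → run A
t=1: queue=[A,E,G] q_used=1 → run A
t=2: queue=[E,G,A] q_used=0 → run E
t=3: queue=[E,G,A,B] q_used=1 → run E
t=4: queue=[G,A,B,E] q_used=0 → run G
t=5: queue=[G,A,B,E,C] q_used=1 → run G
t=6: queue=[A,B,E,C,G] q_used=0 → run A
t=7: queue=[A,B,E,C,G,D] q_used=1 → run A
t=8: queue=[B,E,C,G,D,H] q_used=0 → run B
t=9: queue=[B,E,C,G,D,H] q_used=1 → run B
t=10: queue=[E,C,G,D,H,B] q_used=0 → run E
t=11: queue=[E,C,G,D,H,B] q_used=1 → run E
t=12: queue=[C,G,D,H,B,E] q_used=0 → run C
t=13: queue=[C,G,D,H,B,E] q_used=1 → run C
t=14: queue=[G,D,H,B,E] q_used=0 → run G
t=15: queue=[G,D,H,B,E] q_used=1 → run G
t=16: queue=[D,H,B,E,G] q_used=0 → run D
t=17: queue=[D,H,B,E,G] q_used=1 → run D
t=18: queue=[H,B,E,G,D] q_used=0 → run H
t=19: queue=[H,B,E,G,D] q_used=1 → run H
t=20: queue=[B,E,G,D] q_used=0 → run B
t=21: queue=[B,E,G,D] q_used=1 → run B
t=22: queue=[E,G,D,B] q_used=0 → run E
t=23: queue=[G,D,B] q_used=0 → run G
t=24: queue=[D,B] q_used=0 → run D
t=25: queue=[D,B] q_used=1 → run D
t=26: queue=[B] q_used=0 → run B
t=27: queue=[B] q_used=1 → run B
t=28: queue=[B] q_used=0 → run B
t=29: (idle)
t=30: (idle)
t=31: (idle)
t=32: (idle)
t=33: (idle)
t=34: (idle)
t=35: (idle)
t=36: (idle)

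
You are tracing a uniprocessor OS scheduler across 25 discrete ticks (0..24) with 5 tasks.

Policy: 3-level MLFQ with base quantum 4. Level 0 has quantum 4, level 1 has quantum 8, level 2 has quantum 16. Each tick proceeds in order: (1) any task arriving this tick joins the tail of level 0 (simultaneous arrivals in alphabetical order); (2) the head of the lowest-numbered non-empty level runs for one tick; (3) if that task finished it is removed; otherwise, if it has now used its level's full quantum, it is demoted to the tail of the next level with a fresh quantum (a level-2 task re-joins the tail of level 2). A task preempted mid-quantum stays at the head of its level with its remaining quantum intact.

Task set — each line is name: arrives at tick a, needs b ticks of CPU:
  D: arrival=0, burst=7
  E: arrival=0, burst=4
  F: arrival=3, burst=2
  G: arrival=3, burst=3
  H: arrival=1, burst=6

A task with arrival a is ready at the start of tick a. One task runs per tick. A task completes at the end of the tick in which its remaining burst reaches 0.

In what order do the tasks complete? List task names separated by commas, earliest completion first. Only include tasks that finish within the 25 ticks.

t=0: L0/L1/L2 = DE/-/- → run D
t=1: L0/L1/L2 = DEH/-/- → run D
t=2: L0/L1/L2 = DEH/-/- → run D
t=3: L0/L1/L2 = DEHFG/-/- → run D
t=4: L0/L1/L2 = EHFG/D/- → run E
t=5: L0/L1/L2 = EHFG/D/- → run E
t=6: L0/L1/L2 = EHFG/D/- → run E
t=7: L0/L1/L2 = EHFG/D/- → run E
t=8: L0/L1/L2 = HFG/D/- → run H
t=9: L0/L1/L2 = HFG/D/- → run H
t=10: L0/L1/L2 = HFG/D/- → run H
t=11: L0/L1/L2 = HFG/D/- → run H
t=12: L0/L1/L2 = FG/DH/- → run F
t=13: L0/L1/L2 = FG/DH/- → run F
t=14: L0/L1/L2 = G/DH/- → run G
t=15: L0/L1/L2 = G/DH/- → run G
t=16: L0/L1/L2 = G/DH/- → run G
t=17: L0/L1/L2 = -/DH/- → run D
t=18: L0/L1/L2 = -/DH/- → run D
t=19: L0/L1/L2 = -/DH/- → run D
t=20: L0/L1/L2 = -/H/- → run H
t=21: L0/L1/L2 = -/H/- → run H
t=22: (idle)
t=23: (idle)
t=24: (idle)

completion order = E, F, G, D, H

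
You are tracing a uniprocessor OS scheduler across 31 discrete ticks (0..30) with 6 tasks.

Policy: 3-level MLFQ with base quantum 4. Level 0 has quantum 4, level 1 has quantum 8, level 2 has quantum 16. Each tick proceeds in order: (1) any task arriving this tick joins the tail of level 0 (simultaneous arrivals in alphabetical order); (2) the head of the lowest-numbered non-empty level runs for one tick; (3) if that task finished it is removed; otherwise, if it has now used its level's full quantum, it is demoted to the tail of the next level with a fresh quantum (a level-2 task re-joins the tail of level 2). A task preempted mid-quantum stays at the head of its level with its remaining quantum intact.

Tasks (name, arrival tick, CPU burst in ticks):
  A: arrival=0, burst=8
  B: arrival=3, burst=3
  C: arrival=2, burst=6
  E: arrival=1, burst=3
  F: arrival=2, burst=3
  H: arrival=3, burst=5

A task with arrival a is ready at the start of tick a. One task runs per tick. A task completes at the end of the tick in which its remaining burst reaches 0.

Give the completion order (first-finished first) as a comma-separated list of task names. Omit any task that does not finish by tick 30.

t=0: L0/L1/L2 = A/-/- → run A
t=1: L0/L1/L2 = AE/-/- → run A
t=2: L0/L1/L2 = AECF/-/- → run A
t=3: L0/L1/L2 = AECFBH/-/- → run A
t=4: L0/L1/L2 = ECFBH/A/- → run E
t=5: L0/L1/L2 = ECFBH/A/- → run E
t=6: L0/L1/L2 = ECFBH/A/- → run E
t=7: L0/L1/L2 = CFBH/A/- → run C
t=8: L0/L1/L2 = CFBH/A/- → run C
t=9: L0/L1/L2 = CFBH/A/- → run C
t=10: L0/L1/L2 = CFBH/A/- → run C
t=11: L0/L1/L2 = FBH/AC/- → run F
t=12: L0/L1/L2 = FBH/AC/- → run F
t=13: L0/L1/L2 = FBH/AC/- → run F
t=14: L0/L1/L2 = BH/AC/- → run B
t=15: L0/L1/L2 = BH/AC/- → run B
t=16: L0/L1/L2 = BH/AC/- → run B
t=17: L0/L1/L2 = H/AC/- → run H
t=18: L0/L1/L2 = H/AC/- → run H
t=19: L0/L1/L2 = H/AC/- → run H
t=20: L0/L1/L2 = H/AC/- → run H
t=21: L0/L1/L2 = -/ACH/- → run A
t=22: L0/L1/L2 = -/ACH/- → run A
t=23: L0/L1/L2 = -/ACH/- → run A
t=24: L0/L1/L2 = -/ACH/- → run A
t=25: L0/L1/L2 = -/CH/- → run C
t=26: L0/L1/L2 = -/CH/- → run C
t=27: L0/L1/L2 = -/H/- → run H
t=28: (idle)
t=29: (idle)
t=30: (idle)

completion order = E, F, B, A, C, H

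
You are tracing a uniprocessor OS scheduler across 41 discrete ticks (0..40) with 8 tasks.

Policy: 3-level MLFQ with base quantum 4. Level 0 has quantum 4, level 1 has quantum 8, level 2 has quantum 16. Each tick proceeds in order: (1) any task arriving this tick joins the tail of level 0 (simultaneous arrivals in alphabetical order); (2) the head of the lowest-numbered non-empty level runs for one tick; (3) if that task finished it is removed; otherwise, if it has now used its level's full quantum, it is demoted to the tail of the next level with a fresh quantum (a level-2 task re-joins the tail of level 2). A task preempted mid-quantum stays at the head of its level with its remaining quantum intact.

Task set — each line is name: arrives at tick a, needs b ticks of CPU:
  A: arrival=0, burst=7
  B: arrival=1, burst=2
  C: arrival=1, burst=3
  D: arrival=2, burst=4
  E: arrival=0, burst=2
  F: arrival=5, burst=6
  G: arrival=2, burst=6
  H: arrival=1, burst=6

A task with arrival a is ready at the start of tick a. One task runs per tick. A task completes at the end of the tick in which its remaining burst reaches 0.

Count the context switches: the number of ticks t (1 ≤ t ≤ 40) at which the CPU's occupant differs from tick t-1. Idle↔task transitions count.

context switches = 12

t=0: L0/L1/L2 = AE/-/- → run A
t=1: L0/L1/L2 = AEBCH/-/- → run A
t=2: L0/L1/L2 = AEBCHDG/-/- → run A
t=3: L0/L1/L2 = AEBCHDG/-/- → run A
t=4: L0/L1/L2 = EBCHDG/A/- → run E
t=5: L0/L1/L2 = EBCHDGF/A/- → run E
t=6: L0/L1/L2 = BCHDGF/A/- → run B
t=7: L0/L1/L2 = BCHDGF/A/- → run B
t=8: L0/L1/L2 = CHDGF/A/- → run C
t=9: L0/L1/L2 = CHDGF/A/- → run C
t=10: L0/L1/L2 = CHDGF/A/- → run C
t=11: L0/L1/L2 = HDGF/A/- → run H
t=12: L0/L1/L2 = HDGF/A/- → run H
t=13: L0/L1/L2 = HDGF/A/- → run H
t=14: L0/L1/L2 = HDGF/A/- → run H
t=15: L0/L1/L2 = DGF/AH/- → run D
t=16: L0/L1/L2 = DGF/AH/- → run D
t=17: L0/L1/L2 = DGF/AH/- → run D
t=18: L0/L1/L2 = DGF/AH/- → run D
t=19: L0/L1/L2 = GF/AH/- → run G
t=20: L0/L1/L2 = GF/AH/- → run G
t=21: L0/L1/L2 = GF/AH/- → run G
t=22: L0/L1/L2 = GF/AH/- → run G
t=23: L0/L1/L2 = F/AHG/- → run F
t=24: L0/L1/L2 = F/AHG/- → run F
t=25: L0/L1/L2 = F/AHG/- → run F
t=26: L0/L1/L2 = F/AHG/- → run F
t=27: L0/L1/L2 = -/AHGF/- → run A
t=28: L0/L1/L2 = -/AHGF/- → run A
t=29: L0/L1/L2 = -/AHGF/- → run A
t=30: L0/L1/L2 = -/HGF/- → run H
t=31: L0/L1/L2 = -/HGF/- → run H
t=32: L0/L1/L2 = -/GF/- → run G
t=33: L0/L1/L2 = -/GF/- → run G
t=34: L0/L1/L2 = -/F/- → run F
t=35: L0/L1/L2 = -/F/- → run F
t=36: (idle)
t=37: (idle)
t=38: (idle)
t=39: (idle)
t=40: (idle)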